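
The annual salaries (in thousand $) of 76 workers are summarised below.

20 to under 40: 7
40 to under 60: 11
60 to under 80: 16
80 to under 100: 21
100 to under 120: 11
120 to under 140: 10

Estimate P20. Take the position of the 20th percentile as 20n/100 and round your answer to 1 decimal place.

Cumulative frequencies: 7, 18, 34, 55, 66, 76
n = 76; position = 20n/100 = 15.2.
This falls in the class 40 to under 60: L = 40, F = 7, f = 11, h = 20.
20th percentile ≈ 40 + ((15.2 − 7) / 11) × 20 = 54.9091

54.9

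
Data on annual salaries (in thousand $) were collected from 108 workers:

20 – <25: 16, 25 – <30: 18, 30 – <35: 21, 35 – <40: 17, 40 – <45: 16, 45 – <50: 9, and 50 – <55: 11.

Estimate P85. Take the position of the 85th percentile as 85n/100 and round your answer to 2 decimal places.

Cumulative frequencies: 16, 34, 55, 72, 88, 97, 108
n = 108; position = 85n/100 = 91.8.
This falls in the class 45 – <50: L = 45, F = 88, f = 9, h = 5.
85th percentile ≈ 45 + ((91.8 − 88) / 9) × 5 = 47.1111

47.11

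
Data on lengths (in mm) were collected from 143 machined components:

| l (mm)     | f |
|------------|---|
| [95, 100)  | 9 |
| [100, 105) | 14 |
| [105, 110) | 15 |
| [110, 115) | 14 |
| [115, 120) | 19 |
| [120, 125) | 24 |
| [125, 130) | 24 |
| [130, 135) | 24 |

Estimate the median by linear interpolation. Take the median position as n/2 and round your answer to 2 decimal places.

120.10

Cumulative frequencies: 9, 23, 38, 52, 71, 95, 119, 143
n = 143; position = n/2 = 71.5.
This falls in the class [120, 125): L = 120, F = 71, f = 24, h = 5.
Median ≈ 120 + ((71.5 − 71) / 24) × 5 = 120.1042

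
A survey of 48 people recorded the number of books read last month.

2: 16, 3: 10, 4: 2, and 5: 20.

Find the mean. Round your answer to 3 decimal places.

Values: 2, 3, 4, 5
Σfx = 16×2 + 10×3 + 2×4 + 20×5 = 170
n = Σf = 48
Mean = 170 / 48 = 3.5417

3.542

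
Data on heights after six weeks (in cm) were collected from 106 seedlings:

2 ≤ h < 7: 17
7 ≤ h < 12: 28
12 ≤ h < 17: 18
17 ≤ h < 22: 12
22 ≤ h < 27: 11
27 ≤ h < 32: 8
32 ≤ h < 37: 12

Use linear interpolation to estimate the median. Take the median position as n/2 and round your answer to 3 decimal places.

Cumulative frequencies: 17, 45, 63, 75, 86, 94, 106
n = 106; position = n/2 = 53.
This falls in the class 12 ≤ h < 17: L = 12, F = 45, f = 18, h = 5.
Median ≈ 12 + ((53 − 45) / 18) × 5 = 14.2222

14.222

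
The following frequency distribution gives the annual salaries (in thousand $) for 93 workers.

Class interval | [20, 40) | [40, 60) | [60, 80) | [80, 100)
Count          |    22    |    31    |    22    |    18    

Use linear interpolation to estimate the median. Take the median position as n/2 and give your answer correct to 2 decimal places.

Cumulative frequencies: 22, 53, 75, 93
n = 93; position = n/2 = 46.5.
This falls in the class [40, 60): L = 40, F = 22, f = 31, h = 20.
Median ≈ 40 + ((46.5 − 22) / 31) × 20 = 55.8065

55.81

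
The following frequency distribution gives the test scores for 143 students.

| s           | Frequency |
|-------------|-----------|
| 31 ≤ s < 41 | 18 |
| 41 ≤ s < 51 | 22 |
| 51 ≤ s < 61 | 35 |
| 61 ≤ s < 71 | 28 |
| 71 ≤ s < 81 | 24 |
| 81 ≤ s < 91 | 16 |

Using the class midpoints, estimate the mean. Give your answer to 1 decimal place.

Midpoints: 36, 46, 56, 66, 76, 86
Σfm = 18×36 + 22×46 + 35×56 + 28×66 + 24×76 + 16×86 = 8668
n = Σf = 143
Mean = 8668 / 143 = 60.6154

60.6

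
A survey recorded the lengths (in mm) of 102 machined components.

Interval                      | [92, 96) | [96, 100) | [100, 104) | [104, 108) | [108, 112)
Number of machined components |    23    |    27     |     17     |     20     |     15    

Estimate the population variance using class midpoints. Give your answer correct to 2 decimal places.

Midpoints: 94, 98, 102, 106, 110
n = 102, Σfm = 10312, mean = 101.0980
Σfm² = 1045624
Σf(m − x̄)² = Σfm² − (Σfm)²/n = 1045624 − 10312²/102 = 3101.0196
Population variance = 3101.0196 / 102 = 30.4022

30.40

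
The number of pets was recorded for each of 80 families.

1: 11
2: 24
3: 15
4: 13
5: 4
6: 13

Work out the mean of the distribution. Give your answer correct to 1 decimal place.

Values: 1, 2, 3, 4, 5, 6
Σfx = 11×1 + 24×2 + 15×3 + 13×4 + 4×5 + 13×6 = 254
n = Σf = 80
Mean = 254 / 80 = 3.1750

3.2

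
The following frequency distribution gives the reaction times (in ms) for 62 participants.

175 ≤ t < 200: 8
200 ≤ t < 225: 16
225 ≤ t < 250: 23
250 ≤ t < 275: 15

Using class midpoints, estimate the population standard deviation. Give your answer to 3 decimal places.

24.251

Midpoints: 187.5, 212.5, 237.5, 262.5
n = 62, Σfm = 14300, mean = 230.6452
Σfm² = 3334687.5
Σf(m − x̄)² = Σfm² − (Σfm)²/n = 3334687.5 − 14300²/62 = 36461.6935
Population variance = 36461.6935 / 62 = 588.0918
Standard deviation = √588.0918 = 24.2506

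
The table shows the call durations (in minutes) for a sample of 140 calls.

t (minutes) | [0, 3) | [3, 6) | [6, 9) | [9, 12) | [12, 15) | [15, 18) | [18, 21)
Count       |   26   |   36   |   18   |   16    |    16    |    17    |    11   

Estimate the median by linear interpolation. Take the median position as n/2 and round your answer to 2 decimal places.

Cumulative frequencies: 26, 62, 80, 96, 112, 129, 140
n = 140; position = n/2 = 70.
This falls in the class [6, 9): L = 6, F = 62, f = 18, h = 3.
Median ≈ 6 + ((70 − 62) / 18) × 3 = 7.3333

7.33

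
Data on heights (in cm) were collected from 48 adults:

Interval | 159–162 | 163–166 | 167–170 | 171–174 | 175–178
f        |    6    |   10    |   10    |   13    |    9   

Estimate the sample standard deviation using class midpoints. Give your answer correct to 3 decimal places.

5.261

Midpoints: 160.5, 164.5, 168.5, 172.5, 176.5
n = 48, Σfm = 8124, mean = 169.2500
Σfm² = 1376288
Σf(m − x̄)² = Σfm² − (Σfm)²/n = 1376288 − 8124²/48 = 1301.0000
Sample variance = 1301.0000 / 47 = 27.6809
Standard deviation = √27.6809 = 5.2613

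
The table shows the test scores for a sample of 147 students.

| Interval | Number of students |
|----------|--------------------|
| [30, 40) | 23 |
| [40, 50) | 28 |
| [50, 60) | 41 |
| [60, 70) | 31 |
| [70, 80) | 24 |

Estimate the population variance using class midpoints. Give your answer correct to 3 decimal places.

Midpoints: 35, 45, 55, 65, 75
n = 147, Σfm = 8135, mean = 55.3401
Σfm² = 474875
Σf(m − x̄)² = Σfm² − (Σfm)²/n = 474875 − 8135²/147 = 24682.9932
Population variance = 24682.9932 / 147 = 167.9115

167.912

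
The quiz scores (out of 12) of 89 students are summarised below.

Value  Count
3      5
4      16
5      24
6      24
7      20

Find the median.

Cumulative frequencies: 5, 21, 45, 69, 89
n = 89, so the median is the value in position (n+1)/2 = 45.
Position 45 falls at value 5.

5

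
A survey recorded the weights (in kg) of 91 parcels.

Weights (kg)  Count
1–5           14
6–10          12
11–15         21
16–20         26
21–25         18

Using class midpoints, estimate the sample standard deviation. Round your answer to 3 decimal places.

6.681

Midpoints: 3, 8, 13, 18, 23
n = 91, Σfm = 1293, mean = 14.2088
Σfm² = 22389
Σf(m − x̄)² = Σfm² − (Σfm)²/n = 22389 − 1293²/91 = 4017.0330
Sample variance = 4017.0330 / 90 = 44.6337
Standard deviation = √44.6337 = 6.6808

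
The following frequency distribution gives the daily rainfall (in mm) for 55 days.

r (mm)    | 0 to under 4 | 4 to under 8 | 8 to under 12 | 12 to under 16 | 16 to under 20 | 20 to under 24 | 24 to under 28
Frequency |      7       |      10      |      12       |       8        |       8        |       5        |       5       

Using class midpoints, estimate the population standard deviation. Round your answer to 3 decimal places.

Midpoints: 2, 6, 10, 14, 18, 22, 26
n = 55, Σfm = 690, mean = 12.5455
Σfm² = 11548
Σf(m − x̄)² = Σfm² − (Σfm)²/n = 11548 − 690²/55 = 2891.6364
Population variance = 2891.6364 / 55 = 52.5752
Standard deviation = √52.5752 = 7.2509

7.251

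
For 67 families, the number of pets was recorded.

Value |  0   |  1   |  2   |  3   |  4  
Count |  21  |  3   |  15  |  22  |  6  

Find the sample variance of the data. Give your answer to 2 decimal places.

1.99

Values: 0, 1, 2, 3, 4
n = 67, Σfx = 123, mean = 1.8358
Σfx² = 357
Σf(x − x̄)² = Σfx² − (Σfx)²/n = 357 − 123²/67 = 131.1940
Sample variance = 131.1940 / 66 = 1.9878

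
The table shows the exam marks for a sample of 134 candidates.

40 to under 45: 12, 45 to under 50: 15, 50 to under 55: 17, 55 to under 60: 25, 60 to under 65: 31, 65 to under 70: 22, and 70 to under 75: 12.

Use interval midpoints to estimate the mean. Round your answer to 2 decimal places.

58.54

Midpoints: 42.5, 47.5, 52.5, 57.5, 62.5, 67.5, 72.5
Σfm = 12×42.5 + 15×47.5 + 17×52.5 + 25×57.5 + 31×62.5 + 22×67.5 + 12×72.5 = 7845
n = Σf = 134
Mean = 7845 / 134 = 58.5448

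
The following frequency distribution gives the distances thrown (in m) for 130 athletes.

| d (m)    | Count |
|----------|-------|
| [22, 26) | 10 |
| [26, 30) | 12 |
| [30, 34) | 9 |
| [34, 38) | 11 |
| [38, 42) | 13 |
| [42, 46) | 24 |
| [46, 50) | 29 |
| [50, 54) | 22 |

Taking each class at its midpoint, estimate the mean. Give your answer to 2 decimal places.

41.32

Midpoints: 24, 28, 32, 36, 40, 44, 48, 52
Σfm = 10×24 + 12×28 + 9×32 + 11×36 + 13×40 + 24×44 + 29×48 + 22×52 = 5372
n = Σf = 130
Mean = 5372 / 130 = 41.3231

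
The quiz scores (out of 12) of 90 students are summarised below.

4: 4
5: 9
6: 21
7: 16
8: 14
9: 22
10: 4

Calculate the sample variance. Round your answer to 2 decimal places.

Values: 4, 5, 6, 7, 8, 9, 10
n = 90, Σfx = 649, mean = 7.2111
Σfx² = 4907
Σf(x − x̄)² = Σfx² − (Σfx)²/n = 4907 − 649²/90 = 226.9889
Sample variance = 226.9889 / 89 = 2.5504

2.55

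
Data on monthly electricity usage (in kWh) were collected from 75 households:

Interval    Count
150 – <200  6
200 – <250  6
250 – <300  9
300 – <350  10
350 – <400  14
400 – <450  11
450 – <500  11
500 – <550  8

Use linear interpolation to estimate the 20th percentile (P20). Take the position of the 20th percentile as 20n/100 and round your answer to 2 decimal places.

266.67

Cumulative frequencies: 6, 12, 21, 31, 45, 56, 67, 75
n = 75; position = 20n/100 = 15.
This falls in the class 250 – <300: L = 250, F = 12, f = 9, h = 50.
20th percentile ≈ 250 + ((15 − 12) / 9) × 50 = 266.6667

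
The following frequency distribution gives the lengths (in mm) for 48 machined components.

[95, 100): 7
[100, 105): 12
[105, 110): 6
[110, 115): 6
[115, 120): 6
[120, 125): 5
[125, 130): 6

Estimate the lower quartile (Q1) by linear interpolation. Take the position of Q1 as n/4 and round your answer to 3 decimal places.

Cumulative frequencies: 7, 19, 25, 31, 37, 42, 48
n = 48; position = n/4 = 12.
This falls in the class [100, 105): L = 100, F = 7, f = 12, h = 5.
Lower quartile ≈ 100 + ((12 − 7) / 12) × 5 = 102.0833

102.083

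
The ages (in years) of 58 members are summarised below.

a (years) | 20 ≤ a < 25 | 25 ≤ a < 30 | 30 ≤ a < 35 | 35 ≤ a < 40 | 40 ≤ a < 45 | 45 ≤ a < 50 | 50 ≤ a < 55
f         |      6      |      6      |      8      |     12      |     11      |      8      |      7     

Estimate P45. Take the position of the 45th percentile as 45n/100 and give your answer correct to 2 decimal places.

Cumulative frequencies: 6, 12, 20, 32, 43, 51, 58
n = 58; position = 45n/100 = 26.1.
This falls in the class 35 ≤ a < 40: L = 35, F = 20, f = 12, h = 5.
45th percentile ≈ 35 + ((26.1 − 20) / 12) × 5 = 37.5417

37.54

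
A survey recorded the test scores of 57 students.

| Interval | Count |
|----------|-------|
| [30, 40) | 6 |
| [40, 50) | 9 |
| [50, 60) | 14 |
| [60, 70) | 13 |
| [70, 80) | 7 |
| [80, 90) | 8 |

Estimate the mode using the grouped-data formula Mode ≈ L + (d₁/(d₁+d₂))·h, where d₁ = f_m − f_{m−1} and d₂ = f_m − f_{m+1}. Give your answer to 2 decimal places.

58.33

Modal class: [50, 60) (highest frequency 14).
d₁ = 14 − 9 = 5, d₂ = 14 − 13 = 1
Mode ≈ 50 + (5/(5+1)) × 10 = 50 + 8.3333 = 58.3333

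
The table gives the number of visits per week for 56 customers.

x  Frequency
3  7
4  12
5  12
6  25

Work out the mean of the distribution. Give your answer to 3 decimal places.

Values: 3, 4, 5, 6
Σfx = 7×3 + 12×4 + 12×5 + 25×6 = 279
n = Σf = 56
Mean = 279 / 56 = 4.9821

4.982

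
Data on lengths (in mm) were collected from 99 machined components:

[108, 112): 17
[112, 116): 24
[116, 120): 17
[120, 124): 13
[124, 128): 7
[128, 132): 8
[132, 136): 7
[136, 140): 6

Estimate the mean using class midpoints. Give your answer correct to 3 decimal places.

120.061

Midpoints: 110, 114, 118, 122, 126, 130, 134, 138
Σfm = 17×110 + 24×114 + 17×118 + 13×122 + 7×126 + 8×130 + 7×134 + 6×138 = 11886
n = Σf = 99
Mean = 11886 / 99 = 120.0606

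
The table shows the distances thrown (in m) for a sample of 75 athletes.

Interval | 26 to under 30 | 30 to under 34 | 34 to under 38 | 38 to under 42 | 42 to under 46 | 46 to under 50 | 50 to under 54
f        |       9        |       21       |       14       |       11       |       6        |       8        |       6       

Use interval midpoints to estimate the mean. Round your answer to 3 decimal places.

Midpoints: 28, 32, 36, 40, 44, 48, 52
Σfm = 9×28 + 21×32 + 14×36 + 11×40 + 6×44 + 8×48 + 6×52 = 2828
n = Σf = 75
Mean = 2828 / 75 = 37.7067

37.707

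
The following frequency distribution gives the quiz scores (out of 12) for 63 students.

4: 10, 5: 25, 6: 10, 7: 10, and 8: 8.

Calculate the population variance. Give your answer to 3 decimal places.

1.607

Values: 4, 5, 6, 7, 8
n = 63, Σfx = 359, mean = 5.6984
Σfx² = 2147
Σf(x − x̄)² = Σfx² − (Σfx)²/n = 2147 − 359²/63 = 101.2698
Population variance = 101.2698 / 63 = 1.6075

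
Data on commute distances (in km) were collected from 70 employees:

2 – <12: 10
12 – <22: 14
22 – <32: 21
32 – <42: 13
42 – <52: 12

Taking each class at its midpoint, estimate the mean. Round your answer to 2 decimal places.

27.43

Midpoints: 7, 17, 27, 37, 47
Σfm = 10×7 + 14×17 + 21×27 + 13×37 + 12×47 = 1920
n = Σf = 70
Mean = 1920 / 70 = 27.4286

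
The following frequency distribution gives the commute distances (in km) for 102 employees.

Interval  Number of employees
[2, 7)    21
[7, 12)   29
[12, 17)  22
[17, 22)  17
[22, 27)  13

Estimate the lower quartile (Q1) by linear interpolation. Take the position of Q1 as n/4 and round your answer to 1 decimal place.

7.8

Cumulative frequencies: 21, 50, 72, 89, 102
n = 102; position = n/4 = 25.5.
This falls in the class [7, 12): L = 7, F = 21, f = 29, h = 5.
Lower quartile ≈ 7 + ((25.5 − 21) / 29) × 5 = 7.7759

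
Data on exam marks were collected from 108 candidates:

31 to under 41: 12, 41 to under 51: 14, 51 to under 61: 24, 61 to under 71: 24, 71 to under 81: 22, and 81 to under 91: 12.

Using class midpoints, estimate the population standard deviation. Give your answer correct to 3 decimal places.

Midpoints: 36, 46, 56, 66, 76, 86
n = 108, Σfm = 6708, mean = 62.1111
Σfm² = 440808
Σf(m − x̄)² = Σfm² − (Σfm)²/n = 440808 − 6708²/108 = 24166.6667
Population variance = 24166.6667 / 108 = 223.7654
Standard deviation = √223.7654 = 14.9588

14.959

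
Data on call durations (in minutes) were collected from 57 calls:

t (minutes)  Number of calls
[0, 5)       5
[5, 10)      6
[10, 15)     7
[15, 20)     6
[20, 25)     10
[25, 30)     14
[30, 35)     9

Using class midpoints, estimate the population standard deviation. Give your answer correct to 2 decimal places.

9.51

Midpoints: 2.5, 7.5, 12.5, 17.5, 22.5, 27.5, 32.5
n = 57, Σfm = 1152.5, mean = 20.2193
Σfm² = 28456.25
Σf(m − x̄)² = Σfm² − (Σfm)²/n = 28456.25 − 1152.5²/57 = 5153.5088
Population variance = 5153.5088 / 57 = 90.4124
Standard deviation = √90.4124 = 9.5085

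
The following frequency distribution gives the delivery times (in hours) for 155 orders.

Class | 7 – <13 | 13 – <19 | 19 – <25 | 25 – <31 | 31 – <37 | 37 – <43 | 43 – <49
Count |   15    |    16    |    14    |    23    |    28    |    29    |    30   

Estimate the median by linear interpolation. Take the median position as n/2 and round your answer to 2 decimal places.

Cumulative frequencies: 15, 31, 45, 68, 96, 125, 155
n = 155; position = n/2 = 77.5.
This falls in the class 31 – <37: L = 31, F = 68, f = 28, h = 6.
Median ≈ 31 + ((77.5 − 68) / 28) × 6 = 33.0357

33.04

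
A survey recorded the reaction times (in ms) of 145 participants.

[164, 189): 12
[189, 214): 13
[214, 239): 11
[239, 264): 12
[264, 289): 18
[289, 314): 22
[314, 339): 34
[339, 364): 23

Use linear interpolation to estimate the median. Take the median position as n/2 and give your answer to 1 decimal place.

296.4

Cumulative frequencies: 12, 25, 36, 48, 66, 88, 122, 145
n = 145; position = n/2 = 72.5.
This falls in the class [289, 314): L = 289, F = 66, f = 22, h = 25.
Median ≈ 289 + ((72.5 − 66) / 22) × 25 = 296.3864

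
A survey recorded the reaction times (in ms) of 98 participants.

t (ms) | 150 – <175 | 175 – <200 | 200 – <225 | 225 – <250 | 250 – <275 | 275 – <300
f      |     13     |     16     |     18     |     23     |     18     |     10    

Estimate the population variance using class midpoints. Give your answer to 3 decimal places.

Midpoints: 162.5, 187.5, 212.5, 237.5, 262.5, 287.5
n = 98, Σfm = 22000, mean = 224.4898
Σfm² = 5082812.5
Σf(m − x̄)² = Σfm² − (Σfm)²/n = 5082812.5 − 22000²/98 = 144036.9898
Population variance = 144036.9898 / 98 = 1469.7652

1469.765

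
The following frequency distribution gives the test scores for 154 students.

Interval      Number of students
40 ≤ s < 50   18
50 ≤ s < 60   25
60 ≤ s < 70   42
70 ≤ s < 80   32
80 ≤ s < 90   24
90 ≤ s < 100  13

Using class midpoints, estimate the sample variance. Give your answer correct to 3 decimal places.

209.252

Midpoints: 45, 55, 65, 75, 85, 95
n = 154, Σfm = 10590, mean = 68.7662
Σfm² = 760250
Σf(m − x̄)² = Σfm² − (Σfm)²/n = 760250 − 10590²/154 = 32015.5844
Sample variance = 32015.5844 / 153 = 209.2522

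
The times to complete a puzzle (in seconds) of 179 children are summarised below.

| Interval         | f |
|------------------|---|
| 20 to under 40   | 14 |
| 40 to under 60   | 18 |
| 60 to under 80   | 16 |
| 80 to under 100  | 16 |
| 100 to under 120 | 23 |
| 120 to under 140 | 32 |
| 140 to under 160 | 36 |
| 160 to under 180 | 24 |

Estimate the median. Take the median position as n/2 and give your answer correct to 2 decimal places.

Cumulative frequencies: 14, 32, 48, 64, 87, 119, 155, 179
n = 179; position = n/2 = 89.5.
This falls in the class 120 to under 140: L = 120, F = 87, f = 32, h = 20.
Median ≈ 120 + ((89.5 − 87) / 32) × 20 = 121.5625

121.56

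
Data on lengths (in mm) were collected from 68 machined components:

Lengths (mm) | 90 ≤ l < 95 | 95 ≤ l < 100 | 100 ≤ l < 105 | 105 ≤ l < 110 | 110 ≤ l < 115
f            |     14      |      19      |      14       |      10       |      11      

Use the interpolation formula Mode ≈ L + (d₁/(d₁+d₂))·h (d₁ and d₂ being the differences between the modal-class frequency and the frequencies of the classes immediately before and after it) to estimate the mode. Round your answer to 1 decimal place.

Modal class: 95 ≤ l < 100 (highest frequency 19).
d₁ = 19 − 14 = 5, d₂ = 19 − 14 = 5
Mode ≈ 95 + (5/(5+5)) × 5 = 95 + 2.5000 = 97.5000

97.5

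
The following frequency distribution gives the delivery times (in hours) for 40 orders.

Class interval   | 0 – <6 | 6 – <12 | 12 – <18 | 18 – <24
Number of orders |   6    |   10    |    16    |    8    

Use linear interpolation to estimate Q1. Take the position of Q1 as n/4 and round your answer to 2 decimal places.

Cumulative frequencies: 6, 16, 32, 40
n = 40; position = n/4 = 10.
This falls in the class 6 – <12: L = 6, F = 6, f = 10, h = 6.
Lower quartile ≈ 6 + ((10 − 6) / 10) × 6 = 8.4000

8.40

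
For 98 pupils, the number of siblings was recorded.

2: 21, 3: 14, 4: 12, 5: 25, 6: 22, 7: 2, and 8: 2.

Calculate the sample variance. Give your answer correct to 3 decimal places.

Values: 2, 3, 4, 5, 6, 7, 8
n = 98, Σfx = 419, mean = 4.2755
Σfx² = 2045
Σf(x − x̄)² = Σfx² − (Σfx)²/n = 2045 − 419²/98 = 253.5612
Sample variance = 253.5612 / 97 = 2.6140

2.614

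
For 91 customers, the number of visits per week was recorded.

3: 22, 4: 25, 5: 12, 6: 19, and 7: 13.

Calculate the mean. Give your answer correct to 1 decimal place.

Values: 3, 4, 5, 6, 7
Σfx = 22×3 + 25×4 + 12×5 + 19×6 + 13×7 = 431
n = Σf = 91
Mean = 431 / 91 = 4.7363

4.7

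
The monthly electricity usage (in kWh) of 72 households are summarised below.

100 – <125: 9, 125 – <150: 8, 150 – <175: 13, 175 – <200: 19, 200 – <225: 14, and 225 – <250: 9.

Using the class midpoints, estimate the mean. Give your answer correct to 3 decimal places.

Midpoints: 112.5, 137.5, 162.5, 187.5, 212.5, 237.5
Σfm = 9×112.5 + 8×137.5 + 13×162.5 + 19×187.5 + 14×212.5 + 9×237.5 = 12900
n = Σf = 72
Mean = 12900 / 72 = 179.1667

179.167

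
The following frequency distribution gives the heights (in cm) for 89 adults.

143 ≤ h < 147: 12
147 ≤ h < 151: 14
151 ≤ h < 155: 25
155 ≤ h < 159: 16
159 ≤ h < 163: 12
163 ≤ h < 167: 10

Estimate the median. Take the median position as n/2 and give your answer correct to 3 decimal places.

Cumulative frequencies: 12, 26, 51, 67, 79, 89
n = 89; position = n/2 = 44.5.
This falls in the class 151 ≤ h < 155: L = 151, F = 26, f = 25, h = 4.
Median ≈ 151 + ((44.5 − 26) / 25) × 4 = 153.9600

153.960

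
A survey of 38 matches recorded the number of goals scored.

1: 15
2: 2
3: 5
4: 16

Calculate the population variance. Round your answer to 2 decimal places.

Values: 1, 2, 3, 4
n = 38, Σfx = 98, mean = 2.5789
Σfx² = 324
Σf(x − x̄)² = Σfx² − (Σfx)²/n = 324 − 98²/38 = 71.2632
Population variance = 71.2632 / 38 = 1.8753

1.88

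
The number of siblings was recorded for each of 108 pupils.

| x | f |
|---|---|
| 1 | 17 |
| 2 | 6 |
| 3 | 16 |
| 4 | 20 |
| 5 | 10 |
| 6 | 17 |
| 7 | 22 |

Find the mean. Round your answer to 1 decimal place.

4.3

Values: 1, 2, 3, 4, 5, 6, 7
Σfx = 17×1 + 6×2 + 16×3 + 20×4 + 10×5 + 17×6 + 22×7 = 463
n = Σf = 108
Mean = 463 / 108 = 4.2870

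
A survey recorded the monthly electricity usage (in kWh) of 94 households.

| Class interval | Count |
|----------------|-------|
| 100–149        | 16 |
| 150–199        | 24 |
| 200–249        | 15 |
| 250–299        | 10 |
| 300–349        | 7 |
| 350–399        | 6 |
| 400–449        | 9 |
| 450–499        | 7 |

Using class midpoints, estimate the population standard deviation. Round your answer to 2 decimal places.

Midpoints: 124.5, 174.5, 224.5, 274.5, 324.5, 374.5, 424.5, 474.5
n = 94, Σfm = 23953, mean = 254.8191
Σfm² = 7264773.5
Σf(m − x̄)² = Σfm² − (Σfm)²/n = 7264773.5 − 23953²/94 = 1161090.4255
Population variance = 1161090.4255 / 94 = 12352.0258
Standard deviation = √12352.0258 = 111.1397

111.14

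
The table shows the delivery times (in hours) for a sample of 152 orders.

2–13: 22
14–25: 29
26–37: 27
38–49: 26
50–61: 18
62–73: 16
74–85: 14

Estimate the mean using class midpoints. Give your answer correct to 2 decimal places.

Midpoints: 7.5, 19.5, 31.5, 43.5, 55.5, 67.5, 79.5
Σfm = 22×7.5 + 29×19.5 + 27×31.5 + 26×43.5 + 18×55.5 + 16×67.5 + 14×79.5 = 5904
n = Σf = 152
Mean = 5904 / 152 = 38.8421

38.84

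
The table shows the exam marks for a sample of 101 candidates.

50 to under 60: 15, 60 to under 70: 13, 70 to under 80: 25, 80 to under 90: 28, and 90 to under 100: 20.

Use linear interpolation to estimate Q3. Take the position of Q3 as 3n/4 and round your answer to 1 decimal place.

Cumulative frequencies: 15, 28, 53, 81, 101
n = 101; position = 3n/4 = 75.75.
This falls in the class 80 to under 90: L = 80, F = 53, f = 28, h = 10.
Upper quartile ≈ 80 + ((75.75 − 53) / 28) × 10 = 88.1250

88.1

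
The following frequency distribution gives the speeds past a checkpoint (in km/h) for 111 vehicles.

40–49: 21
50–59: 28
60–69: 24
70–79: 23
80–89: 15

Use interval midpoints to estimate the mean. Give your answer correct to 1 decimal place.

Midpoints: 44.5, 54.5, 64.5, 74.5, 84.5
Σfm = 21×44.5 + 28×54.5 + 24×64.5 + 23×74.5 + 15×84.5 = 6989.5
n = Σf = 111
Mean = 6989.5 / 111 = 62.9685

63.0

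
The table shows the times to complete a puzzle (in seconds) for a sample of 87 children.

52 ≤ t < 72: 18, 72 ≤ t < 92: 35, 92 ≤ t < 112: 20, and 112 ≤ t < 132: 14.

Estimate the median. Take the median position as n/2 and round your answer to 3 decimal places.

86.571

Cumulative frequencies: 18, 53, 73, 87
n = 87; position = n/2 = 43.5.
This falls in the class 72 ≤ t < 92: L = 72, F = 18, f = 35, h = 20.
Median ≈ 72 + ((43.5 − 18) / 35) × 20 = 86.5714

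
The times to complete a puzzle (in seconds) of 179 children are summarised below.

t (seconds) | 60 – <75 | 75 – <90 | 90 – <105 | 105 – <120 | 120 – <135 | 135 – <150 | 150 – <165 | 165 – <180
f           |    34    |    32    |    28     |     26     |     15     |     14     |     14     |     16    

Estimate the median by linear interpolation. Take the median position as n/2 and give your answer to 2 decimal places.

Cumulative frequencies: 34, 66, 94, 120, 135, 149, 163, 179
n = 179; position = n/2 = 89.5.
This falls in the class 90 – <105: L = 90, F = 66, f = 28, h = 15.
Median ≈ 90 + ((89.5 − 66) / 28) × 15 = 102.5893

102.59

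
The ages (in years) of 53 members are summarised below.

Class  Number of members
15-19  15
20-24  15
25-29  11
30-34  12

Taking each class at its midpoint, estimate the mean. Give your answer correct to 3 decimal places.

Midpoints: 17, 22, 27, 32
Σfm = 15×17 + 15×22 + 11×27 + 12×32 = 1266
n = Σf = 53
Mean = 1266 / 53 = 23.8868

23.887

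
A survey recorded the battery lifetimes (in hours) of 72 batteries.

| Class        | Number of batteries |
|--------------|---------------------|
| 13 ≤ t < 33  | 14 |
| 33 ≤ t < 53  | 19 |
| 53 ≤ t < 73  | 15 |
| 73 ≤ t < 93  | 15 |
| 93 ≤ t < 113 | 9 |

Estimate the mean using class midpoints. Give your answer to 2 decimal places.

Midpoints: 23, 43, 63, 83, 103
Σfm = 14×23 + 19×43 + 15×63 + 15×83 + 9×103 = 4256
n = Σf = 72
Mean = 4256 / 72 = 59.1111

59.11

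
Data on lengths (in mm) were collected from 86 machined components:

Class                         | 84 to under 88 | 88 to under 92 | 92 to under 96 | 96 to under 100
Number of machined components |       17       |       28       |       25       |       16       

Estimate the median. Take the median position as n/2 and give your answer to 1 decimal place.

Cumulative frequencies: 17, 45, 70, 86
n = 86; position = n/2 = 43.
This falls in the class 88 to under 92: L = 88, F = 17, f = 28, h = 4.
Median ≈ 88 + ((43 − 17) / 28) × 4 = 91.7143

91.7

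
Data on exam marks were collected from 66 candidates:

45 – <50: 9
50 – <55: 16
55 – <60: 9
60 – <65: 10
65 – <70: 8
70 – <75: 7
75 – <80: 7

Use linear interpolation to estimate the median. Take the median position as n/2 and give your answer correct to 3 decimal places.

Cumulative frequencies: 9, 25, 34, 44, 52, 59, 66
n = 66; position = n/2 = 33.
This falls in the class 55 – <60: L = 55, F = 25, f = 9, h = 5.
Median ≈ 55 + ((33 − 25) / 9) × 5 = 59.4444

59.444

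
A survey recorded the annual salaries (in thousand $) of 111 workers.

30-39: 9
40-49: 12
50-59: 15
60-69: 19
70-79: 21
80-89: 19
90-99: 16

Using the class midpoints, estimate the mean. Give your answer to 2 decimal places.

Midpoints: 34.5, 44.5, 54.5, 64.5, 74.5, 84.5, 94.5
Σfm = 9×34.5 + 12×44.5 + 15×54.5 + 19×64.5 + 21×74.5 + 19×84.5 + 16×94.5 = 7569.5
n = Σf = 111
Mean = 7569.5 / 111 = 68.1937

68.19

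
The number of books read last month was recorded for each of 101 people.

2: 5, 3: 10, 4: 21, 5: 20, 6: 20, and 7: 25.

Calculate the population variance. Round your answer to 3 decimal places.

2.218

Values: 2, 3, 4, 5, 6, 7
n = 101, Σfx = 519, mean = 5.1386
Σfx² = 2891
Σf(x − x̄)² = Σfx² − (Σfx)²/n = 2891 − 519²/101 = 224.0594
Population variance = 224.0594 / 101 = 2.2184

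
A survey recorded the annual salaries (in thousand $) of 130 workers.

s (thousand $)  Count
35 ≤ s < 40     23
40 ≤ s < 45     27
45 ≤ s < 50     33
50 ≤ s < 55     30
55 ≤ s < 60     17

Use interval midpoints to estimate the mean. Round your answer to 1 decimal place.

Midpoints: 37.5, 42.5, 47.5, 52.5, 57.5
Σfm = 23×37.5 + 27×42.5 + 33×47.5 + 30×52.5 + 17×57.5 = 6130
n = Σf = 130
Mean = 6130 / 130 = 47.1538

47.2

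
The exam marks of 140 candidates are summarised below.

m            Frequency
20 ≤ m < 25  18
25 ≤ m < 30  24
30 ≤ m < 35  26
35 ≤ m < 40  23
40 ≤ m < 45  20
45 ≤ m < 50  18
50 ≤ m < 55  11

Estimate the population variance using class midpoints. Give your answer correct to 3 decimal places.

Midpoints: 22.5, 27.5, 32.5, 37.5, 42.5, 47.5, 52.5
n = 140, Σfm = 5055, mean = 36.1071
Σfm² = 194125
Σf(m − x̄)² = Σfm² − (Σfm)²/n = 194125 − 5055²/140 = 11603.3929
Population variance = 11603.3929 / 140 = 82.8814

82.881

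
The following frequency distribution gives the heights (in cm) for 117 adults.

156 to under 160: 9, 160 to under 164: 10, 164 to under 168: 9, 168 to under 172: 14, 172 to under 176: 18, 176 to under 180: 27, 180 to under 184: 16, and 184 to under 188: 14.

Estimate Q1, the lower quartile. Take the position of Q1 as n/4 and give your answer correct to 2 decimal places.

168.36

Cumulative frequencies: 9, 19, 28, 42, 60, 87, 103, 117
n = 117; position = n/4 = 29.25.
This falls in the class 168 to under 172: L = 168, F = 28, f = 14, h = 4.
Lower quartile ≈ 168 + ((29.25 − 28) / 14) × 4 = 168.3571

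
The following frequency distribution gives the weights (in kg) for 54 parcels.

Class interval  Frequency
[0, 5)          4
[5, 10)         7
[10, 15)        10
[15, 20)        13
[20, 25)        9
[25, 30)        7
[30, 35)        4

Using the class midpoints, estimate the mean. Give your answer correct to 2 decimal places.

Midpoints: 2.5, 7.5, 12.5, 17.5, 22.5, 27.5, 32.5
Σfm = 4×2.5 + 7×7.5 + 10×12.5 + 13×17.5 + 9×22.5 + 7×27.5 + 4×32.5 = 940
n = Σf = 54
Mean = 940 / 54 = 17.4074

17.41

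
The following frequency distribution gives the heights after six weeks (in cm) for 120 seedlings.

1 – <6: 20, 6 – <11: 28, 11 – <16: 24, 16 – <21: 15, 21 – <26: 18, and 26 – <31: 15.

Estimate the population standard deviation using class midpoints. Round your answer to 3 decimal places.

8.209

Midpoints: 3.5, 8.5, 13.5, 18.5, 23.5, 28.5
n = 120, Σfm = 1760, mean = 14.6667
Σfm² = 33900
Σf(m − x̄)² = Σfm² − (Σfm)²/n = 33900 − 1760²/120 = 8086.6667
Population variance = 8086.6667 / 120 = 67.3889
Standard deviation = √67.3889 = 8.2091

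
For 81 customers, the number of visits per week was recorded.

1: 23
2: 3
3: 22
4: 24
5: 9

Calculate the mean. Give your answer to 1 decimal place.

2.9

Values: 1, 2, 3, 4, 5
Σfx = 23×1 + 3×2 + 22×3 + 24×4 + 9×5 = 236
n = Σf = 81
Mean = 236 / 81 = 2.9136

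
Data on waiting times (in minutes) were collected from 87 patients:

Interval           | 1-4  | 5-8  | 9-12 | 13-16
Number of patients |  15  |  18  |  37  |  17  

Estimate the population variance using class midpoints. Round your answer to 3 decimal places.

15.440

Midpoints: 2.5, 6.5, 10.5, 14.5
n = 87, Σfm = 789.5, mean = 9.0747
Σfm² = 8507.75
Σf(m − x̄)² = Σfm² − (Σfm)²/n = 8507.75 − 789.5²/87 = 1343.2644
Population variance = 1343.2644 / 87 = 15.4398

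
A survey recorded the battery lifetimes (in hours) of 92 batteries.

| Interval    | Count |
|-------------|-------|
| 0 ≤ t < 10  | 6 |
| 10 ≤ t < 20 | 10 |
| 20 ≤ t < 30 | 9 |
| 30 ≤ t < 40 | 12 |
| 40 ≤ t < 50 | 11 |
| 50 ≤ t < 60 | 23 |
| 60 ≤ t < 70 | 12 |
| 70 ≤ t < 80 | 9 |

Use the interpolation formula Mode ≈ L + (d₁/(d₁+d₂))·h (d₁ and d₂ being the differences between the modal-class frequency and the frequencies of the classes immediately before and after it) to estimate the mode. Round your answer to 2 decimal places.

Modal class: 50 ≤ t < 60 (highest frequency 23).
d₁ = 23 − 11 = 12, d₂ = 23 − 12 = 11
Mode ≈ 50 + (12/(12+11)) × 10 = 50 + 5.2174 = 55.2174

55.22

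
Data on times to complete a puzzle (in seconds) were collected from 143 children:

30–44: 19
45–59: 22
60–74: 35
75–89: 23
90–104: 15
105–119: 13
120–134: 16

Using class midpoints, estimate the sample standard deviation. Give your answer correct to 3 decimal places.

Midpoints: 37, 52, 67, 82, 97, 112, 127
n = 143, Σfm = 11021, mean = 77.0699
Σfm² = 959537
Σf(m − x̄)² = Σfm² − (Σfm)²/n = 959537 − 11021²/143 = 110149.3007
Sample variance = 110149.3007 / 142 = 775.6993
Standard deviation = √775.6993 = 27.8514

27.851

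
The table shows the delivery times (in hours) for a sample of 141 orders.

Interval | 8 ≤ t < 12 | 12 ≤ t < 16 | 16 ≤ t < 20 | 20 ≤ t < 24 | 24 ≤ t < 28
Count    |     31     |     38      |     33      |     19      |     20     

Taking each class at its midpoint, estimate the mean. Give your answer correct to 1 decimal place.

16.8

Midpoints: 10, 14, 18, 22, 26
Σfm = 31×10 + 38×14 + 33×18 + 19×22 + 20×26 = 2374
n = Σf = 141
Mean = 2374 / 141 = 16.8369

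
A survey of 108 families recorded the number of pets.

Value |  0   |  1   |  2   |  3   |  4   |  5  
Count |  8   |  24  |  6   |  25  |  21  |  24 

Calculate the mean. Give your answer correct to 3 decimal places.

Values: 0, 1, 2, 3, 4, 5
Σfx = 8×0 + 24×1 + 6×2 + 25×3 + 21×4 + 24×5 = 315
n = Σf = 108
Mean = 315 / 108 = 2.9167

2.917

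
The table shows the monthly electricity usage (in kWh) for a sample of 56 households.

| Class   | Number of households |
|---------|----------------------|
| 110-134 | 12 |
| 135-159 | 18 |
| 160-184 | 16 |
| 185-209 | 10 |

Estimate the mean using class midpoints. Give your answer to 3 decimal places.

157.714

Midpoints: 122, 147, 172, 197
Σfm = 12×122 + 18×147 + 16×172 + 10×197 = 8832
n = Σf = 56
Mean = 8832 / 56 = 157.7143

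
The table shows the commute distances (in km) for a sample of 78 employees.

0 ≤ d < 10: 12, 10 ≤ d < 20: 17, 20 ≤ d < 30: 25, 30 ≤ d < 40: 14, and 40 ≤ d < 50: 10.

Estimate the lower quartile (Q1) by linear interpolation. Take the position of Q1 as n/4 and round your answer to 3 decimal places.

Cumulative frequencies: 12, 29, 54, 68, 78
n = 78; position = n/4 = 19.5.
This falls in the class 10 ≤ d < 20: L = 10, F = 12, f = 17, h = 10.
Lower quartile ≈ 10 + ((19.5 − 12) / 17) × 10 = 14.4118

14.412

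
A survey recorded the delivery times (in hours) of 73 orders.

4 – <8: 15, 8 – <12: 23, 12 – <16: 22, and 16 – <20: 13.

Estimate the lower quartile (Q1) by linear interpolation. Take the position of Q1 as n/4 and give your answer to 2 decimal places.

8.57

Cumulative frequencies: 15, 38, 60, 73
n = 73; position = n/4 = 18.25.
This falls in the class 8 – <12: L = 8, F = 15, f = 23, h = 4.
Lower quartile ≈ 8 + ((18.25 − 15) / 23) × 4 = 8.5652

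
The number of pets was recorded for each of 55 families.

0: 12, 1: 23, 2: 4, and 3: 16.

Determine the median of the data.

Cumulative frequencies: 12, 35, 39, 55
n = 55, so the median is the value in position (n+1)/2 = 28.
Position 28 falls at value 1.

1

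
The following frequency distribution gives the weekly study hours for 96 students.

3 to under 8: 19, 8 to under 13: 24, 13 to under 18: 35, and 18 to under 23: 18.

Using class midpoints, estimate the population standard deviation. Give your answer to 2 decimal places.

Midpoints: 5.5, 10.5, 15.5, 20.5
n = 96, Σfm = 1268, mean = 13.2083
Σfm² = 19194
Σf(m − x̄)² = Σfm² − (Σfm)²/n = 19194 − 1268²/96 = 2445.8333
Population variance = 2445.8333 / 96 = 25.4774
Standard deviation = √25.4774 = 5.0475

5.05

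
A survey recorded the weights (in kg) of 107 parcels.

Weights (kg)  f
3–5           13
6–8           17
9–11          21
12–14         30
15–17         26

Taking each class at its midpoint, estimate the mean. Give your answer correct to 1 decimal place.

11.1

Midpoints: 4, 7, 10, 13, 16
Σfm = 13×4 + 17×7 + 21×10 + 30×13 + 26×16 = 1187
n = Σf = 107
Mean = 1187 / 107 = 11.0935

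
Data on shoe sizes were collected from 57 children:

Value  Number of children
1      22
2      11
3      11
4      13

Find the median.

Cumulative frequencies: 22, 33, 44, 57
n = 57, so the median is the value in position (n+1)/2 = 29.
Position 29 falls at value 2.

2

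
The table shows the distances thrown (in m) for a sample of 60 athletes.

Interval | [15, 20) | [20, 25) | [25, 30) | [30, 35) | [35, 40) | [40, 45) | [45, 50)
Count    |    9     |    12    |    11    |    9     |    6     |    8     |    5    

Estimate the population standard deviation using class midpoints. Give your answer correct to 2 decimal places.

Midpoints: 17.5, 22.5, 27.5, 32.5, 37.5, 42.5, 47.5
n = 60, Σfm = 1825, mean = 30.4167
Σfm² = 60825
Σf(m − x̄)² = Σfm² − (Σfm)²/n = 60825 − 1825²/60 = 5314.5833
Population variance = 5314.5833 / 60 = 88.5764
Standard deviation = √88.5764 = 9.4115

9.41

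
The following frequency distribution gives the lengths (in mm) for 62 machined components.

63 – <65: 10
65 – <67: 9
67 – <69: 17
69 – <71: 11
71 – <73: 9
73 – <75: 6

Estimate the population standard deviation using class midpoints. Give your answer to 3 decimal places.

Midpoints: 64, 66, 68, 70, 72, 74
n = 62, Σfm = 4252, mean = 68.5806
Σfm² = 292184
Σf(m − x̄)² = Σfm² − (Σfm)²/n = 292184 − 4252²/62 = 579.0968
Population variance = 579.0968 / 62 = 9.3403
Standard deviation = √9.3403 = 3.0562

3.056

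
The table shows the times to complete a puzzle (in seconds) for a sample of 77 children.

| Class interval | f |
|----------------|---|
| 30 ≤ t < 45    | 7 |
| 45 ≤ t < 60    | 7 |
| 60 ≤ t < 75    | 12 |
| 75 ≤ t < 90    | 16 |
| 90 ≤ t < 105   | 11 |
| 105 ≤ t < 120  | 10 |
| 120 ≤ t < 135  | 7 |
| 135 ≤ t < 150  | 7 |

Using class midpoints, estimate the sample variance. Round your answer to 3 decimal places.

Midpoints: 37.5, 52.5, 67.5, 82.5, 97.5, 112.5, 127.5, 142.5
n = 77, Σfm = 6847.5, mean = 88.9286
Σfm² = 679781.25
Σf(m − x̄)² = Σfm² − (Σfm)²/n = 679781.25 − 6847.5²/77 = 70842.8571
Sample variance = 70842.8571 / 76 = 932.1429

932.143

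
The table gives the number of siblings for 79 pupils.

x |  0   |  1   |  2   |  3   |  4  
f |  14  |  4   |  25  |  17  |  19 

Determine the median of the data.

Cumulative frequencies: 14, 18, 43, 60, 79
n = 79, so the median is the value in position (n+1)/2 = 40.
Position 40 falls at value 2.

2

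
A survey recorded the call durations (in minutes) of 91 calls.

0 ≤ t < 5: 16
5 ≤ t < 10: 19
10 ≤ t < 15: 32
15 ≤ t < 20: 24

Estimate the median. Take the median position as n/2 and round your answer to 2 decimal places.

Cumulative frequencies: 16, 35, 67, 91
n = 91; position = n/2 = 45.5.
This falls in the class 10 ≤ t < 15: L = 10, F = 35, f = 32, h = 5.
Median ≈ 10 + ((45.5 − 35) / 32) × 5 = 11.6406

11.64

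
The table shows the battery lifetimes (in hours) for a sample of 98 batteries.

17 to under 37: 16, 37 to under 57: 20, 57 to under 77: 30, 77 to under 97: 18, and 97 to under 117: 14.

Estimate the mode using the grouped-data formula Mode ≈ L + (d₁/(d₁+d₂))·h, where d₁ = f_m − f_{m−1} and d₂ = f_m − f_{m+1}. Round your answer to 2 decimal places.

Modal class: 57 to under 77 (highest frequency 30).
d₁ = 30 − 20 = 10, d₂ = 30 − 18 = 12
Mode ≈ 57 + (10/(10+12)) × 20 = 57 + 9.0909 = 66.0909

66.09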